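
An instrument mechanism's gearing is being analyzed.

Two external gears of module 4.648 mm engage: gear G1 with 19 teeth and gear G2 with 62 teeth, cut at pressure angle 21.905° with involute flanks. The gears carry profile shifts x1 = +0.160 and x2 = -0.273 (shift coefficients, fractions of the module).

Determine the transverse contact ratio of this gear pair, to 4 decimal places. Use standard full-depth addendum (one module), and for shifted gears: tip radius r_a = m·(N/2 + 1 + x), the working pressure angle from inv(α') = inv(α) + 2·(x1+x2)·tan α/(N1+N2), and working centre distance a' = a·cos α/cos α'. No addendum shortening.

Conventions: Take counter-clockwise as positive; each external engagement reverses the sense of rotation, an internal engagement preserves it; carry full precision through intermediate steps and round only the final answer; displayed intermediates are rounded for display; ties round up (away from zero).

1.5737

class = single-mesh tooth geometry [involute pair 19T × 62T, m = 4.648]
base radii: r_b1 = 40.968100, r_b2 = 133.685380
tip radii: r_a1 = 49.547680, r_a2 = 147.467096
inv(α') = inv(21.905°) + 2·(+0.160-0.273)·tan α/(19+62) = 0.01866252  ⇒  α' = 21.49920°
a' = a·cos α / cos α' = 188.2440·cos 21.905°/cos 21.49920° = 187.714123
action lengths: √(r_a1²−r_b1²) = 27.867317, √(r_a2²−r_b2²) = 62.247600
base pitch p_b = π·m·cos α = 13.547903
CR = (27.867317 + 62.247600 − 187.714123·sin 21.49920°)/13.547903 = 1.573668
contact ratio ≈ 1.5737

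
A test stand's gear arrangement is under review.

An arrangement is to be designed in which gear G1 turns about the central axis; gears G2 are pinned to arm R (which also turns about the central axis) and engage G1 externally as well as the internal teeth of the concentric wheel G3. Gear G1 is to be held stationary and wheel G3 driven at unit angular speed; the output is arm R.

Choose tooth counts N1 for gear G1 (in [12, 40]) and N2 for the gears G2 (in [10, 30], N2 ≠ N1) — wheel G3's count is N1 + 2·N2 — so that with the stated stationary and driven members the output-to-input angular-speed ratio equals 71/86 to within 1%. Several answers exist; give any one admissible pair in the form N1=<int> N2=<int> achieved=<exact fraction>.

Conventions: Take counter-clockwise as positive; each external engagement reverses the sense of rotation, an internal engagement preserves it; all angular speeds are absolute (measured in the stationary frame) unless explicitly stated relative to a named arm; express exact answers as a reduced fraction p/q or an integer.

N1=15 N2=28 achieved=71/86

topology: planetary set — design target 71/86, arm = carrier (Willis)
Willis with ω_sun = 0: ω_arm/ω_ring = N3/(N1+N3); set equal to 71/86  ⇒  N3/N1 = (71/86)/(1 − 71/86) = 71/15
N3 = N1 + 2·N2  ⇒  N2/N1 = (N3/N1 − 1)/2 = (71/15 − 1)/2 = 28/15
smallest multiple with N1 ≥ 12 and N2 ≥ 10: k = 1  ⇒  N1 = 1·15 = 15, N2 = 1·28 = 28 (N1 ≤ 40, N2 ≤ 30, N2 ≠ N1 ✓), N3 = 15 + 2·28 = 71
check: N3/(N1+N3) with N1 = 15, N3 = 71 gives 71/86; |achieved − target| = 0 ≤ 71/8600 ✓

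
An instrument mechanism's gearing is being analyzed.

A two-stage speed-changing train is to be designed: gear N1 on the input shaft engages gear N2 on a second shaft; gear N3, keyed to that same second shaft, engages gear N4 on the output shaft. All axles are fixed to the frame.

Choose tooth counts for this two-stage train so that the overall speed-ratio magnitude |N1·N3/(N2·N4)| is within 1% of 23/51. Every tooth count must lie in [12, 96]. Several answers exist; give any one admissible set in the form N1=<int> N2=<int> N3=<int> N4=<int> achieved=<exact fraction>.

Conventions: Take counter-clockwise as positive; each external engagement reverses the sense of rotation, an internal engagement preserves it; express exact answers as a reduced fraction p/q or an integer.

N1=12 N2=51 N3=23 N4=12 achieved=23/51

design class (target 23/51): fixed-axis compound train
target = 23/51 in lowest terms: an exact hit needs N1·N3 = k·23 and N2·N4 = k·51 for one integer k, every count in [12, 96]; additionally prefer no 1:1 stage (N1 ≠ N2, N3 ≠ N4)
k = 1…11: no 1:1-free in-range split of k·23 and k·51 into factor pairs; take k = 12
k = 12: N1·N3 = 276 = 12·23, N2·N4 = 612 = 51·12
achieved = 12·23/(51·12) = 23/51; |achieved − target| = 0 ≤ 23/5100 ✓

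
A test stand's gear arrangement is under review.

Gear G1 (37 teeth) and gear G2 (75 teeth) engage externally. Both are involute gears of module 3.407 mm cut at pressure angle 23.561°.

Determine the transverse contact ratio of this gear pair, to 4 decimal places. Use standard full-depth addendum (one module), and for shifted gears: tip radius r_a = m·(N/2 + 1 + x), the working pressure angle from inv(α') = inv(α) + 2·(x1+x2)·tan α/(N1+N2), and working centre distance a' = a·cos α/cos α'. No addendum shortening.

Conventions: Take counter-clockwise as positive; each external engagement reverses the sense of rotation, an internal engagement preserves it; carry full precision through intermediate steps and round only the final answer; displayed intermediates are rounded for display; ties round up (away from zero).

1.5915

topology: single-mesh involute geometry — m = 3.407, 37T/75T pair
base radii: r_b1 = 57.775047, r_b2 = 117.111583
tip radii: r_a1 = 66.436500, r_a2 = 131.169500
no profile shift: α' = α, a' = a
action lengths: √(r_a1²−r_b1²) = 32.800190, √(r_a2²−r_b2²) = 59.078888
base pitch p_b = π·m·cos α = 9.811117
CR = (32.800190 + 59.078888 − 190.792000·sin 23.56100°)/9.811117 = 1.591532
contact ratio ≈ 1.5915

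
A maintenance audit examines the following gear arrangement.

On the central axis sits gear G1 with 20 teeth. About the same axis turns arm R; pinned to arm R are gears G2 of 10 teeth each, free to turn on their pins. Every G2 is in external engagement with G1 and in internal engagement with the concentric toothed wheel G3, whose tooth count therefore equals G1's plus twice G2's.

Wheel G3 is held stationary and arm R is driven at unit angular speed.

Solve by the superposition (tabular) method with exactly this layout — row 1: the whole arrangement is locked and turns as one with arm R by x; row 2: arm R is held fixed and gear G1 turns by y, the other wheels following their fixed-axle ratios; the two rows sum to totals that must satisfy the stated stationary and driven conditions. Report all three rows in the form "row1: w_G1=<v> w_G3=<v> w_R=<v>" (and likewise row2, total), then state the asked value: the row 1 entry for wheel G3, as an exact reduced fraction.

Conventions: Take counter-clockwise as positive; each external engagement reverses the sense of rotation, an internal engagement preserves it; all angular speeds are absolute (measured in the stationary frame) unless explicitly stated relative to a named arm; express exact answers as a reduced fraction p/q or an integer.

row1: w_G1=1 w_G3=1 w_R=1
row2: w_G1=2 w_G3=-1 w_R=0
total: w_G1=3 w_G3=0 w_R=1
asked value: 1

recognized (axles ride arm R): planetary set, 20/10/40 teeth
row 1 — lock + rotate with arm: ω_sun = ω_ring = ω_arm = x
row 2 (arm held, sun turns y): ω_ring = −(20/40)·y, ω_arm = 0
boundary: total ω_ring = x − (20/40)·y = 0 and total ω_arm = x = 1  ⇒  y = 2, x = 1
row 2 ring = −(20/40)·2 = -1
totals (row 1 + row 2): sun 1 + 2 = 3, ring 1 + (-1) = 0, arm 1 + 0 = 1
asked cell (row1, ring) = 1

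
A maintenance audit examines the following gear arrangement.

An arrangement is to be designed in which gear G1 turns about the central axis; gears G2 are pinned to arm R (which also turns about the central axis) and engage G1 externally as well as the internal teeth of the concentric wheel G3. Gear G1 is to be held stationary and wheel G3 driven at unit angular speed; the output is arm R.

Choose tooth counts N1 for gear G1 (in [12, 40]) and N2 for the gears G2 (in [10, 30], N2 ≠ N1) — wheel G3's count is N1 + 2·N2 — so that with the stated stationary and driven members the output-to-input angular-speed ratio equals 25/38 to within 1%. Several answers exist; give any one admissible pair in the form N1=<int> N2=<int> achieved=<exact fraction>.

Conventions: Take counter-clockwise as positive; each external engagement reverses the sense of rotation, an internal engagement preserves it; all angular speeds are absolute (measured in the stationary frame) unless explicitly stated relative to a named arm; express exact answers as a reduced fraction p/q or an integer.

design class (target 25/38): planetary set
Willis with ω_sun = 0: ω_arm/ω_ring = N3/(N1+N3); set equal to 25/38  ⇒  N3/N1 = (25/38)/(1 − 25/38) = 25/13
N3 = N1 + 2·N2  ⇒  N2/N1 = (N3/N1 − 1)/2 = (25/13 − 1)/2 = 6/13
smallest multiple with N1 ≥ 12 and N2 ≥ 10: k = 2  ⇒  N1 = 2·13 = 26, N2 = 2·6 = 12 (N1 ≤ 40, N2 ≤ 30, N2 ≠ N1 ✓), N3 = 26 + 2·12 = 50
check: N3/(N1+N3) with N1 = 26, N3 = 50 gives 25/38; |achieved − target| = 0 ≤ 1/152 ✓

N1=26 N2=12 achieved=25/38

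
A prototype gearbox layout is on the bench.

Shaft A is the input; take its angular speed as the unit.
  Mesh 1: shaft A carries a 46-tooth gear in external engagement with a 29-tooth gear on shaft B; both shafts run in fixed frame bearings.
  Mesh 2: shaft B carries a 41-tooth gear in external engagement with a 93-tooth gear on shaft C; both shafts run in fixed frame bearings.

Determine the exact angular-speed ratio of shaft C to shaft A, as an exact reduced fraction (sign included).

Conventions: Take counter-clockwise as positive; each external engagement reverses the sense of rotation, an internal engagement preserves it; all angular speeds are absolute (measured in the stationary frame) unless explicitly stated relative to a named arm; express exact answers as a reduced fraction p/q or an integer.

1886/2697

class = fixed-axis compound train [2 meshes; 2 ratios multiply, 2 sense flips]
mesh 1 [46T→29T]: running ratio 46/29, sense −
mesh 2 [41T→93T]: running ratio 1886/2697, sense +
ω_out/ω_in = 1886/2697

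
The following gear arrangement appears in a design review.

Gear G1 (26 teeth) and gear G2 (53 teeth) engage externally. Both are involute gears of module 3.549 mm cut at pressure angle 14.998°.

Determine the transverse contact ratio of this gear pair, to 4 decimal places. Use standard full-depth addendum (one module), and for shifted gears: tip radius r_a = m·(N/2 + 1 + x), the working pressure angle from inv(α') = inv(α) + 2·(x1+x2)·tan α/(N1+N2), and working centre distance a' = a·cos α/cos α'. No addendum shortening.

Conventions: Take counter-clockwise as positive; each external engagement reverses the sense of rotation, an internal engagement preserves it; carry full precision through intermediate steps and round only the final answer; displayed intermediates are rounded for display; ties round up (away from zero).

1.9836

single-mesh involute tooth geometry (26T engaging 53T at module 3.549)
base radii: r_b1 = 44.565337, r_b2 = 90.844725
tip radii: r_a1 = 49.686000, r_a2 = 97.597500
no profile shift: α' = α, a' = a
action lengths: √(r_a1²−r_b1²) = 21.968827, √(r_a2²−r_b2²) = 35.672230
base pitch p_b = π·m·cos α = 10.769703
CR = (21.968827 + 35.672230 − 140.185500·sin 14.99800°)/10.769703 = 1.983630
contact ratio ≈ 1.9836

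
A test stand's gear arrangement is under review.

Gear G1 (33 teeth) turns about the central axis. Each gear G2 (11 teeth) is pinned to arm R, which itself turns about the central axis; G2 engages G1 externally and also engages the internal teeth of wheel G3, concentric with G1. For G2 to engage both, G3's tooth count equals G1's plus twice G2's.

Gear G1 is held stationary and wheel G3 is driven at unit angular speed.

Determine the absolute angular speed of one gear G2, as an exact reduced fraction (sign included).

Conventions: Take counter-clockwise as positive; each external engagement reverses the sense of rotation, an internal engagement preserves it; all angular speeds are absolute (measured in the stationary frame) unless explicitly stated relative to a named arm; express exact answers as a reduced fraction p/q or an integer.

class = planetary set [G3 = 33+2·11 = 55; Willis about the carrier]
ring teeth: 33 + 2·11 = 55
33(ω_sun−ω_arm) = −55(ω_ring−ω_arm),  ω_sun = 0, ω_ring = 1
33(0−ω_arm) = −55(1−ω_arm)  ⇒  88·ω_arm = 55  ⇒  ω_arm = 5/8
sun–planet mesh: 33·(0−5/8) = −11·(ω_p−ω_arm)  ⇒  ω_p−ω_arm = 15/8
ω_p = 5/8 + 15/8 = 5/2
exact speed ratio = 5/2

5/2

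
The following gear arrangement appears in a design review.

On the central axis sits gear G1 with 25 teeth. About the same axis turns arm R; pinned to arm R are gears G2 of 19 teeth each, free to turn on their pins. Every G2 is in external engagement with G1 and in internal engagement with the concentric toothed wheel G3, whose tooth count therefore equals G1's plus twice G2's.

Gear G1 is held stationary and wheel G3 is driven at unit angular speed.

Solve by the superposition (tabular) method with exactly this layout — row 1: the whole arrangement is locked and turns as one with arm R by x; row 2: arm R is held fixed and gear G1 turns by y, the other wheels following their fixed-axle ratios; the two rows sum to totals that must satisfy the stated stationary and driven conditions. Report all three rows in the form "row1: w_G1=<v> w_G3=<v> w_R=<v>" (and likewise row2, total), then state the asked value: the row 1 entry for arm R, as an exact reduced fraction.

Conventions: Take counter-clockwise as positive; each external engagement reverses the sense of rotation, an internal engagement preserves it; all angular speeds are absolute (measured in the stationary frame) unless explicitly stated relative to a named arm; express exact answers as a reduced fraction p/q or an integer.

row1: w_G1=63/88 w_G3=63/88 w_R=63/88
row2: w_G1=-63/88 w_G3=25/88 w_R=0
total: w_G1=0 w_G3=1 w_R=63/88
asked value: 63/88

planetary set (25T centre, 19T on arm, 63T internal) — Willis relation
row 1 (train locked, turned with arm): all members turn x
superposition row 2 [arm held]: sun y, ring −(25/63)·y, arm 0
boundary: total ω_sun = x + y = 0 and total ω_ring = x − (25/63)·y = 1  ⇒  y = -63/88, x = 63/88
row 2 ring = −(25/63)·(-63/88) = 25/88
totals (row 1 + row 2): sun 63/88 + (-63/88) = 0, ring 63/88 + 25/88 = 1, arm 63/88 + 0 = 63/88
asked cell (row1, arm) = 63/88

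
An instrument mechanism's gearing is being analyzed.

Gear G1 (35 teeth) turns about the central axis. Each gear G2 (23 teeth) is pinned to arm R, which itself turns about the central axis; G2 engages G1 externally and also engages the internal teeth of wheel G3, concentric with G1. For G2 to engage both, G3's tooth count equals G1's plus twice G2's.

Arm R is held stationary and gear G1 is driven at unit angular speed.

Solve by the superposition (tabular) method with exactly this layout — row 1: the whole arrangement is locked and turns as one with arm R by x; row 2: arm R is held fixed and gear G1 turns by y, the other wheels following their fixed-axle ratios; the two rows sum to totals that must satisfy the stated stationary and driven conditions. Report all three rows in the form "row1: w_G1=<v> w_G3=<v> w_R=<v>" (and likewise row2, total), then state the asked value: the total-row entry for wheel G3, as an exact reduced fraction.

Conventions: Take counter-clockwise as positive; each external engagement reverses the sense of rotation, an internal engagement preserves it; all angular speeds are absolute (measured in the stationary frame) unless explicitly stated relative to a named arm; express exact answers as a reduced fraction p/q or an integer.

row1: w_G1=0 w_G3=0 w_R=0
row2: w_G1=1 w_G3=-35/81 w_R=0
total: w_G1=1 w_G3=-35/81 w_R=0
asked value: -35/81

topology: planetary set — G1 35T / G2 23T / G3 81T, arm = carrier (Willis)
row 1 (train locked, turned with arm): all members turn x
row 2 (arm held, sun turns y): ω_ring = −(35/81)·y, ω_arm = 0
boundary: total ω_arm = x = 0 and total ω_sun = x + y = 1  ⇒  y = 1, x = 0
row 2 ring = −(35/81)·1 = -35/81
totals (row 1 + row 2): sun 0 + 1 = 1, ring 0 + (-35/81) = -35/81, arm 0 + 0 = 0
asked cell (total, ring) = -35/81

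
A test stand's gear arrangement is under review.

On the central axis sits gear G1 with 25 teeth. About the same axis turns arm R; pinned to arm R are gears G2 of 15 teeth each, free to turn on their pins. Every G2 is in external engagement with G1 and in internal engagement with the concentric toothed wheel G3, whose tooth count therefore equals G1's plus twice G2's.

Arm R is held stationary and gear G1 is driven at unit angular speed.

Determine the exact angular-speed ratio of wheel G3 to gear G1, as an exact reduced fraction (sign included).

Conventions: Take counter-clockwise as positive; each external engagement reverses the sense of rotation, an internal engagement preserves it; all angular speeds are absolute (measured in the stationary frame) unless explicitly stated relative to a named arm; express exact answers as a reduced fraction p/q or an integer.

class = planetary set [G3 = 25+2·15 = 55; Willis about the carrier]
ring teeth: 25 + 2·15 = 55
25(ω_sun−ω_arm) = −55(ω_ring−ω_arm),  ω_arm = 0, ω_sun = 1
ω_ring = 0 − (25/55)(1−0) = -5/11
ω_out/ω_in = -5/11

-5/11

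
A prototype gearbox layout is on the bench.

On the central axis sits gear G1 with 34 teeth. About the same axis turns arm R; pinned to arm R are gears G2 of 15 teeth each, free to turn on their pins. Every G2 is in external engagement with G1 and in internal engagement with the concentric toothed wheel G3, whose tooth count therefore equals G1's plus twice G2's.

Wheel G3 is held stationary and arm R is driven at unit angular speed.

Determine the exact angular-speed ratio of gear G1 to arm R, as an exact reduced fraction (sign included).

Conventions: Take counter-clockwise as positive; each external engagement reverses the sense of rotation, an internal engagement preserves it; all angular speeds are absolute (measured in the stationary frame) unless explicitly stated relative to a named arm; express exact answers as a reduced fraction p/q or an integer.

49/17

planetary set (34T centre, 15T on arm, 64T internal) — Willis relation
ring teeth: 34 + 2·15 = 64
34(ω_sun−ω_arm) = −64(ω_ring−ω_arm),  ω_ring = 0, ω_arm = 1
ω_sun = 1 − (64/34)(0−1) = 49/17
ω_out/ω_in = 49/17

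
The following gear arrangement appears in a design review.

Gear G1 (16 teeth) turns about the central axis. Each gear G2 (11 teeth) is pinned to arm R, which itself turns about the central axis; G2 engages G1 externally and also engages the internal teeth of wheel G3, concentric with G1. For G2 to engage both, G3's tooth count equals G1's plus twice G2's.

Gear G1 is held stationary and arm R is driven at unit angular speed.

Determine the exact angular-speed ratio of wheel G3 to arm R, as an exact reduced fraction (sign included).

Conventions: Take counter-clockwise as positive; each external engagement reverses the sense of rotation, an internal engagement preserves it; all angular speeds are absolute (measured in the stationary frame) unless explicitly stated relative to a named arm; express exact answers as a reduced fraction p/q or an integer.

topology: planetary set — G1 16T / G2 11T / G3 38T, arm = carrier (Willis)
ring teeth: 16 + 2·11 = 38
16(ω_sun−ω_arm) = −38(ω_ring−ω_arm),  ω_sun = 0, ω_arm = 1
ω_ring = 1 − (16/38)(0−1) = 27/19
ω_out/ω_in = 27/19

27/19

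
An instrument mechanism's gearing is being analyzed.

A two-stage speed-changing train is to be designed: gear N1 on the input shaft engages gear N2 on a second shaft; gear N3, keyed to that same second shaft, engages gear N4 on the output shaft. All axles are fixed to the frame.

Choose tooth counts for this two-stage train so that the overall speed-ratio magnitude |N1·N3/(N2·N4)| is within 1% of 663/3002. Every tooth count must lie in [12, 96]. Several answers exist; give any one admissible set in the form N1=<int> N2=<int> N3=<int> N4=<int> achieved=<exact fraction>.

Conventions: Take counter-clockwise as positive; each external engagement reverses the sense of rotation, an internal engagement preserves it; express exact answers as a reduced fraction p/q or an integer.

N1=13 N2=38 N3=51 N4=79 achieved=663/3002

2-stage fixed-axis compound train for ratio 663/3002
target = 663/3002 in lowest terms: an exact hit needs N1·N3 = k·663 and N2·N4 = k·3002 for one integer k, every count in [12, 96]; additionally prefer no 1:1 stage (N1 ≠ N2, N3 ≠ N4)
k = 1: N1·N3 = 663 = 13·51, N2·N4 = 3002 = 38·79
achieved = 13·51/(38·79) = 663/3002; |achieved − target| = 0 ≤ 663/300200 ✓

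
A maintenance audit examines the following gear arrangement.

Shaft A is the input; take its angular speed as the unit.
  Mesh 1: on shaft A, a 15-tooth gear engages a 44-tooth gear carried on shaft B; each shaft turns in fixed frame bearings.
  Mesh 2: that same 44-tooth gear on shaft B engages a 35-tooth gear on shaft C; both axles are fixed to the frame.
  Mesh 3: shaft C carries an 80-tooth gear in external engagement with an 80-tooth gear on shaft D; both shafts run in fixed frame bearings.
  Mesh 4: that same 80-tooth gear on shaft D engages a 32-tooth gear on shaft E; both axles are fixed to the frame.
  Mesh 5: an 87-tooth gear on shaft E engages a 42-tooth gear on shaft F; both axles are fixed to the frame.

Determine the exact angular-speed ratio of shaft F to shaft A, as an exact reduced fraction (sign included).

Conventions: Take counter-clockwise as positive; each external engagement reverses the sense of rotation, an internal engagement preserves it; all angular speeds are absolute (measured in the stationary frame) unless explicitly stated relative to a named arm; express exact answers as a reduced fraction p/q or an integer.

-435/196

class = fixed-axis compound train [5 meshes; 5 ratios multiply, 5 sense flips]
mesh 1 [15T→44T]: running ratio 15/44, sense −
mesh 2 [44T→35T]: running ratio 3/7, sense +
mesh 3 [80T→80T]: running ratio 3/7, sense −
mesh 4 [80T→32T]: running ratio 15/14, sense +
mesh 5 [87T→42T]: running ratio 435/196, sense −
ω_out/ω_in = -435/196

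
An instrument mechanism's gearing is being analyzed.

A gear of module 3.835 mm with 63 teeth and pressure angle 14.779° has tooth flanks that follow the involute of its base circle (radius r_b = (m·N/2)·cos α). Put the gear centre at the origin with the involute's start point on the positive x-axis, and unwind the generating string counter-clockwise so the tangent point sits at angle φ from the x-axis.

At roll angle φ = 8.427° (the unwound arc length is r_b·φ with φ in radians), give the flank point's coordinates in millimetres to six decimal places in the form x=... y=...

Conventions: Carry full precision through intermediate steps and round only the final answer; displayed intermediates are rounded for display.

x=118.062546 y=0.123610

single-mesh involute tooth geometry (63T wheel at module 3.835)
pitch radius r_p = m·N/2 = 3.835·63/2 = 120.802500
base radius r_b = r_p·cos α = 120.802500·cos 14.779° = 116.805985
roll angle φ = 8.427° = 0.14707890 rad
x = r_b·(cos φ + φ·sin φ) = 118.062546
y = r_b·(sin φ − φ·cos φ) = 0.123610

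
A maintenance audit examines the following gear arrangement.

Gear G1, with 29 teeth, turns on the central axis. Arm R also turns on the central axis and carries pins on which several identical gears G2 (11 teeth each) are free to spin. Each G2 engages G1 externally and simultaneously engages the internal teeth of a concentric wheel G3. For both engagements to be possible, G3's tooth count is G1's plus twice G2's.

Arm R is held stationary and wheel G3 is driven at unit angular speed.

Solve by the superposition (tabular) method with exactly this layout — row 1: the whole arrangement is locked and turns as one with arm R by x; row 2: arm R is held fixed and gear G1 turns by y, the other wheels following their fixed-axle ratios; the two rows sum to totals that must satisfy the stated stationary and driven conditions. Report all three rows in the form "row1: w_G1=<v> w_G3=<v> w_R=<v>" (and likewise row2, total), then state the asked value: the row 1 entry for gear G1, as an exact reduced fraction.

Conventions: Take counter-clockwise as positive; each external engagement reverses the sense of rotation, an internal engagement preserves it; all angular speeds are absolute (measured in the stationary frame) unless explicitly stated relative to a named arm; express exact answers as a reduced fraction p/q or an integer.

row1: w_G1=0 w_G3=0 w_R=0
row2: w_G1=-51/29 w_G3=1 w_R=0
total: w_G1=-51/29 w_G3=1 w_R=0
asked value: 0

recognized (axles ride arm R): planetary set, 29/11/51 teeth
row 1 (train locked, turned with arm): all members turn x
row 2 — arm fixed, fixed-axis ratios: sun y, ring −(29/51)·y, arm 0
boundary: total ω_arm = x = 0 and total ω_ring = x − (29/51)·y = 1  ⇒  y = -51/29, x = 0
row 2 ring = −(29/51)·(-51/29) = 1
totals (row 1 + row 2): sun 0 + (-51/29) = -51/29, ring 0 + 1 = 1, arm 0 + 0 = 0
asked cell (row1, sun) = 0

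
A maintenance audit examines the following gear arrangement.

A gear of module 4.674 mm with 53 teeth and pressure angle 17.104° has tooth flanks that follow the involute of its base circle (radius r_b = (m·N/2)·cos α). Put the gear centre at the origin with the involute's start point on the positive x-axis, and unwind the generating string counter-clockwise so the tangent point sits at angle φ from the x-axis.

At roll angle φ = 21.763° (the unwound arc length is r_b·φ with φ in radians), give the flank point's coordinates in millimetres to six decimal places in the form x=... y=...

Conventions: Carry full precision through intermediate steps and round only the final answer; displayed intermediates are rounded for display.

x=126.617245 y=2.131461

recognized (one wheel, involute flank): single-mesh tooth geometry, m = 4.674, N = 53
pitch radius r_p = m·N/2 = 4.674·53/2 = 123.861000
base radius r_b = r_p·cos α = 123.861000·cos 17.104° = 118.382936
roll angle φ = 21.763° = 0.37983601 rad
x = r_b·(cos φ + φ·sin φ) = 126.617245
y = r_b·(sin φ − φ·cos φ) = 2.131461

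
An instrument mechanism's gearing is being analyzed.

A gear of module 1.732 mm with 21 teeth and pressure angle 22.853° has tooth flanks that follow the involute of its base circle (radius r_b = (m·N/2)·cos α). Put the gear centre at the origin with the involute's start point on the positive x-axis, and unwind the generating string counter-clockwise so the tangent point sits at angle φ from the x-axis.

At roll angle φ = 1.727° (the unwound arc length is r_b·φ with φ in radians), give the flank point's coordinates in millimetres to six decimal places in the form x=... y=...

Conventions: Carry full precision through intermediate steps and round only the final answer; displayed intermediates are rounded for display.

x=16.766088 y=0.000153

topology: single-mesh involute geometry — m = 1.732, N = 21
pitch radius r_p = m·N/2 = 1.732·21/2 = 18.186000
base radius r_b = r_p·cos α = 18.186000·cos 22.853° = 16.758477
roll angle φ = 1.727° = 0.03014184 rad
x = r_b·(cos φ + φ·sin φ) = 16.766088
y = r_b·(sin φ − φ·cos φ) = 0.000153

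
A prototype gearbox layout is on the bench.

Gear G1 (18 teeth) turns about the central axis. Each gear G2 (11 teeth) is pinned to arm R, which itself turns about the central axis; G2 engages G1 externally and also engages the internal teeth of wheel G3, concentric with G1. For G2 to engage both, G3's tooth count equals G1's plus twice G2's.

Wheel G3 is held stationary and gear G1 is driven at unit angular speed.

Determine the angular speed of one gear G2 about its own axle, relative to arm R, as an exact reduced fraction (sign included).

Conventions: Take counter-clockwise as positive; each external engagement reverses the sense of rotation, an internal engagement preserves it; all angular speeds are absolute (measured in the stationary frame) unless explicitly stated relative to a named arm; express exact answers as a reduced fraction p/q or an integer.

topology: planetary set — G1 18T / G2 11T / G3 40T, arm = carrier (Willis)
ring teeth: 18 + 2·11 = 40
18(ω_sun−ω_arm) = −40(ω_ring−ω_arm),  ω_ring = 0, ω_sun = 1
18(1−ω_arm) = −40(0−ω_arm)  ⇒  58·ω_arm = 18  ⇒  ω_arm = 9/29
sun–planet mesh: 18·(1−9/29) = −11·(ω_p−ω_arm)  ⇒  ω_p−ω_arm = -360/319
exact speed ratio = -360/319

-360/319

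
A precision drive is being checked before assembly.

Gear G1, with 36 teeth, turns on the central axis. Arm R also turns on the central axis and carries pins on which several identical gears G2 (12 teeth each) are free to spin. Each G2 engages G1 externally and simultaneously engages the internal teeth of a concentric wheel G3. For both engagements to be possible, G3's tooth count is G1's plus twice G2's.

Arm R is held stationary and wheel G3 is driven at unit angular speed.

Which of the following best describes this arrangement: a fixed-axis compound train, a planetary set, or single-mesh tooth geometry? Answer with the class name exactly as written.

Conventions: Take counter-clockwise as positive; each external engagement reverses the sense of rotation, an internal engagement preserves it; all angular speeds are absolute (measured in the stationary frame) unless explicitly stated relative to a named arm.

planetary set

recognized (axles ride arm R): planetary set, 36/12/60 teeth
classification: planetary set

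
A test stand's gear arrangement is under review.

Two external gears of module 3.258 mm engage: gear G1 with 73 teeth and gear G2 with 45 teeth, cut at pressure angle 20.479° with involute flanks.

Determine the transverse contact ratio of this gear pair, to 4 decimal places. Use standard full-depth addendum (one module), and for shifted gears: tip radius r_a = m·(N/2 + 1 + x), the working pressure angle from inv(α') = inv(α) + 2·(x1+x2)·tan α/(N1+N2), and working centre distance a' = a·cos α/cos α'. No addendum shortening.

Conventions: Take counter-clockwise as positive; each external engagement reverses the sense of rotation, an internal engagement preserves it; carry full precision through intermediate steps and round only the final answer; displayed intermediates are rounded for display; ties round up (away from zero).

1.7485

class = single-mesh tooth geometry [involute pair 73T × 45T, m = 3.258]
base radii: r_b1 = 111.401503, r_b2 = 68.672159
tip radii: r_a1 = 122.175000, r_a2 = 76.563000
no profile shift: α' = α, a' = a
action lengths: √(r_a1²−r_b1²) = 50.164088, √(r_a2²−r_b2²) = 33.853028
base pitch p_b = π·m·cos α = 9.588442
CR = (50.164088 + 33.853028 − 192.222000·sin 20.47900°)/9.588442 = 1.748516
contact ratio ≈ 1.7485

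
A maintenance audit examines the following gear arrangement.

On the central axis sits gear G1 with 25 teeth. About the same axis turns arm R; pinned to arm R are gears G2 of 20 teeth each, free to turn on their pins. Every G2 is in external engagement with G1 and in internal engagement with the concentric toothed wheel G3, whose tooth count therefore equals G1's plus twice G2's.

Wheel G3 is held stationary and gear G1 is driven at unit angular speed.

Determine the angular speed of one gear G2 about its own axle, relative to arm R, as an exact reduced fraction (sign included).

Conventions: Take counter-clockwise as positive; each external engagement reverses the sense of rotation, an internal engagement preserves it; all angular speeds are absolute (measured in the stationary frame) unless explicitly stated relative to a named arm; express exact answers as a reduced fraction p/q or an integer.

topology: planetary set — G1 25T / G2 20T / G3 65T, arm = carrier (Willis)
ring teeth: 25 + 2·20 = 65
25(ω_sun−ω_arm) = −65(ω_ring−ω_arm),  ω_ring = 0, ω_sun = 1
25(1−ω_arm) = −65(0−ω_arm)  ⇒  90·ω_arm = 25  ⇒  ω_arm = 5/18
sun–planet mesh: 25·(1−5/18) = −20·(ω_p−ω_arm)  ⇒  ω_p−ω_arm = -65/72
exact speed ratio = -65/72

-65/72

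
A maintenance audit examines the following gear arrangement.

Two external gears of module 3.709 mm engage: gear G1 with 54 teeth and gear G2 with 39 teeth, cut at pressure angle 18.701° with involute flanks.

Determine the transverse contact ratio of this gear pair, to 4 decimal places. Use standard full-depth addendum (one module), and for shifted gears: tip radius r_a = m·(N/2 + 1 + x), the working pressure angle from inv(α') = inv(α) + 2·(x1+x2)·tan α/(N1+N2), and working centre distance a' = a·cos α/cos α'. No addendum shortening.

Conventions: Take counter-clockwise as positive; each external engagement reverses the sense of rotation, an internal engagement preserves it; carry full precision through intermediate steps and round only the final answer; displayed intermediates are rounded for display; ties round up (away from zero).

class = single-mesh tooth geometry [involute pair 54T × 39T, m = 3.709]
base radii: r_b1 = 94.855918, r_b2 = 68.507052
tip radii: r_a1 = 103.852000, r_a2 = 76.034500
no profile shift: α' = α, a' = a
action lengths: √(r_a1²−r_b1²) = 42.279932, √(r_a2²−r_b2²) = 32.985284
base pitch p_b = π·m·cos α = 11.036987
CR = (42.279932 + 32.985284 − 172.468500·sin 18.70100°)/11.036987 = 1.809074
contact ratio ≈ 1.8091

1.8091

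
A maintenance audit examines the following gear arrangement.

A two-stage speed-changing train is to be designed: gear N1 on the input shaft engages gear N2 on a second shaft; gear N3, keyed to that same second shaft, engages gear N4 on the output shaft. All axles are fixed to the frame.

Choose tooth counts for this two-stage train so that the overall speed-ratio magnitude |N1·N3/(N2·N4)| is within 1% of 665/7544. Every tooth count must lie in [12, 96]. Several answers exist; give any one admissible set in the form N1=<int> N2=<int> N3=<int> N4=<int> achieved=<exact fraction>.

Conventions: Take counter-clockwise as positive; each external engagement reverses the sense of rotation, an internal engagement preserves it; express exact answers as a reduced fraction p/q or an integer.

N1=19 N2=82 N3=35 N4=92 achieved=665/7544

2-stage fixed-axis compound train for ratio 665/7544
target = 665/7544 in lowest terms: an exact hit needs N1·N3 = k·665 and N2·N4 = k·7544 for one integer k, every count in [12, 96]; additionally prefer no 1:1 stage (N1 ≠ N2, N3 ≠ N4)
k = 1: N1·N3 = 665 = 19·35, N2·N4 = 7544 = 82·92
achieved = 19·35/(82·92) = 665/7544; |achieved − target| = 0 ≤ 133/150880 ✓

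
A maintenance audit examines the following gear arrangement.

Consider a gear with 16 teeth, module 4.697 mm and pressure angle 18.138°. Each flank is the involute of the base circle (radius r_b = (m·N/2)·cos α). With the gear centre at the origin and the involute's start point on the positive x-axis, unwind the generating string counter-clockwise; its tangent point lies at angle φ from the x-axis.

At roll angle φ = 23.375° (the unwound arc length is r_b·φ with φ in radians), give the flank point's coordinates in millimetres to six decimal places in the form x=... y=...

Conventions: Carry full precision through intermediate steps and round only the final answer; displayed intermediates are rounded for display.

x=38.558006 y=0.794869

single-mesh involute tooth geometry (16T wheel at module 4.697)
pitch radius r_p = m·N/2 = 4.697·16/2 = 37.576000
base radius r_b = r_p·cos α = 37.576000·cos 18.138° = 35.708829
roll angle φ = 23.375° = 0.40797071 rad
x = r_b·(cos φ + φ·sin φ) = 38.558006
y = r_b·(sin φ − φ·cos φ) = 0.794869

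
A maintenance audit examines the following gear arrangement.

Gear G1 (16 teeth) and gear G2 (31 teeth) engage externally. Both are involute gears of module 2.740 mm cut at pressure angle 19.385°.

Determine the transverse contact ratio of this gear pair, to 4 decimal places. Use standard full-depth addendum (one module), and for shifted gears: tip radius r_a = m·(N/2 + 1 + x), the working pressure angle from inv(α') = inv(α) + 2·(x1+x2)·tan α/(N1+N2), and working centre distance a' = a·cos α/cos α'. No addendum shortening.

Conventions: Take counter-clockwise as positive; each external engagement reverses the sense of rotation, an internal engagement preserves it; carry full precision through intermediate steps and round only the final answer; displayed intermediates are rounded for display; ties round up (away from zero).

1.6030

topology: single-mesh involute geometry — m = 2.740, 16T/31T pair
base radii: r_b1 = 20.677346, r_b2 = 40.062358
tip radii: r_a1 = 24.660000, r_a2 = 45.210000
no profile shift: α' = α, a' = a
action lengths: √(r_a1²−r_b1²) = 13.437372, √(r_a2²−r_b2²) = 20.951171
base pitch p_b = π·m·cos α = 8.119975
CR = (13.437372 + 20.951171 − 64.390000·sin 19.38500°)/8.119975 = 1.603033
contact ratio ≈ 1.6030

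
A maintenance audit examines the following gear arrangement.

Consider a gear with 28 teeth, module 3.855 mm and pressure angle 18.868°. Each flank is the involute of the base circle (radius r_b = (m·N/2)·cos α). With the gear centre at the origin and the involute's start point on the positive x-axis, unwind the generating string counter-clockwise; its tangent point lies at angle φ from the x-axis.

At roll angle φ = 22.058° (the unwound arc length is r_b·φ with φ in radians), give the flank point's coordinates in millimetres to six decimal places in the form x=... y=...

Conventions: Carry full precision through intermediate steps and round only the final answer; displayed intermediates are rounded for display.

x=54.715524 y=0.957028

class = single-mesh tooth geometry [base-circle involute, m = 3.855, 28T]
pitch radius r_p = m·N/2 = 3.855·28/2 = 53.970000
base radius r_b = r_p·cos α = 53.970000·cos 18.868° = 51.069983
roll angle φ = 22.058° = 0.38498473 rad
x = r_b·(cos φ + φ·sin φ) = 54.715524
y = r_b·(sin φ − φ·cos φ) = 0.957028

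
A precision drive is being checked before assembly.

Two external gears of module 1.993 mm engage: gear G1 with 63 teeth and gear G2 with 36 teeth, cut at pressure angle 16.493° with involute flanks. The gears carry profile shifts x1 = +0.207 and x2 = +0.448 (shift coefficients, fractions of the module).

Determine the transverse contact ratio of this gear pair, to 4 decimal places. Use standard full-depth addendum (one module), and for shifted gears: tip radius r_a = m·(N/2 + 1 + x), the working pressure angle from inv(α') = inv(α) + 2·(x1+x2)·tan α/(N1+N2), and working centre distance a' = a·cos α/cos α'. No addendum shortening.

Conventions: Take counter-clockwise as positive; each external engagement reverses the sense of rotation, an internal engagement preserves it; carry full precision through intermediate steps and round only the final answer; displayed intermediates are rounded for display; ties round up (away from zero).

recognized (one external pair, fixed centres): single-mesh tooth geometry, m = 1.993, N1 = 63, N2 = 36
base radii: r_b1 = 60.196401, r_b2 = 34.397944
tip radii: r_a1 = 65.185051, r_a2 = 38.759864
inv(α') = inv(16.493°) + 2·(+0.207+0.448)·tan α/(63+36) = 0.01214129  ⇒  α' = 18.71825°
a' = a·cos α / cos α' = 98.6535·cos 16.493°/cos 18.71825° = 99.877031
action lengths: √(r_a1²−r_b1²) = 25.009681, √(r_a2²−r_b2²) = 17.863609
base pitch p_b = π·m·cos α = 6.003574
CR = (25.009681 + 17.863609 − 99.877031·sin 18.71825°)/6.003574 = 1.802474
contact ratio ≈ 1.8025

1.8025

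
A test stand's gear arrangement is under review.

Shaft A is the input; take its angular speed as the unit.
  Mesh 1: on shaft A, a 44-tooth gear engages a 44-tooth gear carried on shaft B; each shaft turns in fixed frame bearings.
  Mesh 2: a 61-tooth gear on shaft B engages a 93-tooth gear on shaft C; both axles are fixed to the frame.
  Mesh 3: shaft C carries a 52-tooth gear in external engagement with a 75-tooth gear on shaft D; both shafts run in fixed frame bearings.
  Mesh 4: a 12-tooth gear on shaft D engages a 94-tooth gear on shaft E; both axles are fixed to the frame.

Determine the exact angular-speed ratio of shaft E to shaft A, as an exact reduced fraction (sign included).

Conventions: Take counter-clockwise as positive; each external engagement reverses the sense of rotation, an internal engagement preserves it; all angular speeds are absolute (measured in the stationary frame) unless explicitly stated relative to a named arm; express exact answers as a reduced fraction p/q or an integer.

class = fixed-axis compound train [4 meshes; 4 ratios multiply, 4 sense flips]
mesh 1 [44T→44T]: running ratio 1, sense −
mesh 2 [61T→93T]: running ratio 61/93, sense +
mesh 3 [52T→75T]: running ratio 3172/6975, sense −
mesh 4 [12T→94T]: running ratio 6344/109275, sense +
ω_out/ω_in = 6344/109275

6344/109275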